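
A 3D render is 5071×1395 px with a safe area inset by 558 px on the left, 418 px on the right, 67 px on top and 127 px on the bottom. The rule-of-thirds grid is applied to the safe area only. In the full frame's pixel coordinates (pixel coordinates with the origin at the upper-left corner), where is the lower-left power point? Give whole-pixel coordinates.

(1923, 868)

Content width = 5071 − 558 − 418 = 4095 px; content height = 1395 − 67 − 127 = 1201 px.
Lower-left is one-third across and two-thirds down within the safe area.
x = 558 + 1 × 4095/3 = 558 + 1365.00 ≈ 1923
y = 67 + 2 × 1201/3 = 67 + 800.67 ≈ 868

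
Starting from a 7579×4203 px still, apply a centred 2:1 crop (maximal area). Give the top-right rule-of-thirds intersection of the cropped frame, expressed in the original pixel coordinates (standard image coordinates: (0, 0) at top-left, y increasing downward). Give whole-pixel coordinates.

7579/4203 < 2/1, so the 2:1 crop keeps the full width 7579 and trims height to 7579 × 1/2 = 3789.50 px.
Top offset = (4203 − 3789.50)/2 = 206.75 px; left offset = 0.
Top-right is two-thirds across and one-third down within the crop:
x = 0.00 + 2 × 7579.00/3 ≈ 5053; y = 206.75 + 1 × 3789.50/3 ≈ 1470.

(5053, 1470)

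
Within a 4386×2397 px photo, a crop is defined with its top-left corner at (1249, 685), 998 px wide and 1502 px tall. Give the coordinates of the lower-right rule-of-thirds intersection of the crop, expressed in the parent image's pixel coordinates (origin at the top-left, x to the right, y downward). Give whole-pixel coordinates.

x = 1914 px, y = 1686 px

One third of the crop width 998 is 332.67 px.
One third of the crop height 1502 is 500.67 px.
The lower-right point is two-thirds across and two-thirds down within the crop:
x = 1249 + 2 × 332.67 ≈ 1914; y = 685 + 2 × 500.67 ≈ 1686.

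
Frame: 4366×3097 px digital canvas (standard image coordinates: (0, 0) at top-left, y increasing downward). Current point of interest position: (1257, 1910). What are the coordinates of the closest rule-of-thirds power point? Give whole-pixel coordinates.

Third lines: x ∈ {1455, 2911}, y ∈ {1032, 2065}.
1257 is closer to x = 1455; 1910 is closer to y = 2065.
So the nearest intersection is the lower-left power point.

(1455, 2065)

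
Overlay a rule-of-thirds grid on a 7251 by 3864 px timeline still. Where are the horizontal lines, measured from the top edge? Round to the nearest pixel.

3864 / 3 = 1288, so the horizontal lines sit at one and two thirds of 3864.

1288 px and 2576 px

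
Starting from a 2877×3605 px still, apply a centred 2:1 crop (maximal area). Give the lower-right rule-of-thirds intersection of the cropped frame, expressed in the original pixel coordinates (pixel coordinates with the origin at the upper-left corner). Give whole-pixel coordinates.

2877/3605 < 2/1, so the 2:1 crop keeps the full width 2877 and trims height to 2877 × 1/2 = 1438.50 px.
Top offset = (3605 − 1438.50)/2 = 1083.25 px; left offset = 0.
Lower-right is two-thirds across and two-thirds down within the crop:
x = 0.00 + 2 × 2877.00/3 ≈ 1918; y = 1083.25 + 2 × 1438.50/3 ≈ 2042.

(1918, 2042)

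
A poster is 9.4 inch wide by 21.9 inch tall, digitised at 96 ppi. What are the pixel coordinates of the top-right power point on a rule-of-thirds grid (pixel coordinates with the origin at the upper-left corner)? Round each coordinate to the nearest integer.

(602, 701)

In pixels the canvas is 9.4 × 96 = 902.4 wide and 21.9 × 96 = 2102.4 tall.
The top-right point is two-thirds across and one-third down:
x = 2 × 902.4/3 ≈ 602; y = 1 × 2102.4/3 ≈ 701.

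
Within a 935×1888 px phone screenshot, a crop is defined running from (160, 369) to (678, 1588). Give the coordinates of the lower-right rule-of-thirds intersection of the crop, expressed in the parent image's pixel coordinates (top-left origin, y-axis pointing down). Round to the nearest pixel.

Crop width = 678 − 160 = 518 px; one third is 172.67 px.
Crop height = 1588 − 369 = 1219 px; one third is 406.33 px.
The lower-right point is two-thirds across and two-thirds down within the crop:
x = 160 + 2 × 172.67 ≈ 505; y = 369 + 2 × 406.33 ≈ 1182.

x = 505 px, y = 1182 px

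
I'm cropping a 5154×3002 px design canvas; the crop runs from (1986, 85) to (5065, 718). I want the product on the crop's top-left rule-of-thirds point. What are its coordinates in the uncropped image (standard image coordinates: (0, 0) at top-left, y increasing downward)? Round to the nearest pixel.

Crop width = 5065 − 1986 = 3079 px; one third is 1026.33 px.
Crop height = 718 − 85 = 633 px; one third is 211.00 px.
The top-left point is one-third across and one-third down within the crop:
x = 1986 + 1 × 1026.33 ≈ 3012; y = 85 + 1 × 211.00 ≈ 296.

(3012, 296)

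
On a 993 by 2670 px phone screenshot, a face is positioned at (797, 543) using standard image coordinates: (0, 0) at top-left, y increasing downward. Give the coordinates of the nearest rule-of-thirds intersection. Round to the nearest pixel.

Third lines: x ∈ {331, 662}, y ∈ {890, 1780}.
797 is closer to x = 662; 543 is closer to y = 890.
So the nearest intersection is the upper-right power point.

(662, 890)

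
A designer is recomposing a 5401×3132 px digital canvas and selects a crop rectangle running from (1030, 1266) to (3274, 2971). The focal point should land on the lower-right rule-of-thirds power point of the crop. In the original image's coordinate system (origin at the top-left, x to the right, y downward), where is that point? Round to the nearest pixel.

(2526, 2403)

Crop width = 3274 − 1030 = 2244 px; one third is 748.00 px.
Crop height = 2971 − 1266 = 1705 px; one third is 568.33 px.
The lower-right point is two-thirds across and two-thirds down within the crop:
x = 1030 + 2 × 748.00 ≈ 2526; y = 1266 + 2 × 568.33 ≈ 2403.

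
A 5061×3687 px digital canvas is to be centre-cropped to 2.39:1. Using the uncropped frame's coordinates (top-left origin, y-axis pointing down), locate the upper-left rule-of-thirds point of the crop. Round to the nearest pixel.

5061/3687 < 2.39/1, so the 2.39:1 crop keeps the full width 5061 and trims height to 5061 × 1/2.39 = 2117.57 px.
Top offset = (3687 − 2117.57)/2 = 784.71 px; left offset = 0.
Upper-left is one-third across and one-third down within the crop:
x = 0.00 + 1 × 5061.00/3 ≈ 1687; y = 784.71 + 1 × 2117.57/3 ≈ 1491.

(1687, 1491)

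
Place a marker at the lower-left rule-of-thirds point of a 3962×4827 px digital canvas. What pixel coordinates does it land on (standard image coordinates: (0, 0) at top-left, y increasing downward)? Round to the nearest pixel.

The lower-left point sits one-third of the way across and two-thirds of the way down.
x = 1 × 3962/3 ≈ 1321; y = 2 × 4827/3 ≈ 3218.

(1321, 3218)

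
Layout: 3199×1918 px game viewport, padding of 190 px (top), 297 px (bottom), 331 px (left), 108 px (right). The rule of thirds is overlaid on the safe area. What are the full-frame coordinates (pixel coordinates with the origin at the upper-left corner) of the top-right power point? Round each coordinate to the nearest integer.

Content width = 3199 − 331 − 108 = 2760 px; content height = 1918 − 190 − 297 = 1431 px.
Top-right is two-thirds across and one-third down within the safe area.
x = 331 + 2 × 2760/3 = 331 + 1840.00 ≈ 2171
y = 190 + 1 × 1431/3 = 190 + 477.00 ≈ 667

x = 2171 px, y = 667 px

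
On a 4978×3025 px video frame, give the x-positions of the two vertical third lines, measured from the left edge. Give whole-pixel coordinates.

x = 1659 px and x = 3319 px

4978 / 3 = 1659.33, so the vertical lines sit at one and two thirds of 4978.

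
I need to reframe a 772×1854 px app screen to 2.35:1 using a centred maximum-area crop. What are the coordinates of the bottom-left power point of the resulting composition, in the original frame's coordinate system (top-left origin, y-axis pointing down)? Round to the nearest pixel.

x = 257 px, y = 982 px

772/1854 < 2.35/1, so the 2.35:1 crop keeps the full width 772 and trims height to 772 × 1/2.35 = 328.51 px.
Top offset = (1854 − 328.51)/2 = 762.74 px; left offset = 0.
Bottom-left is one-third across and two-thirds down within the crop:
x = 0.00 + 1 × 772.00/3 ≈ 257; y = 762.74 + 2 × 328.51/3 ≈ 982.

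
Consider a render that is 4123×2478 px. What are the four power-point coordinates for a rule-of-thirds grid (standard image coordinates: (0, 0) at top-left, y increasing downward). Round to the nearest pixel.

(1374, 826), (2749, 826), (1374, 1652), (2749, 1652)

One third of 4123 is 1374.33; one third of 2478 is 826.
Vertical third lines at x = 1374 and x = 2749; horizontal third lines at y = 826 and y = 1652.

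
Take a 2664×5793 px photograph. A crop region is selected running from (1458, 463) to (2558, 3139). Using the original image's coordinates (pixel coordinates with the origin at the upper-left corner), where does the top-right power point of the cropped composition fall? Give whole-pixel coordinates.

(2191, 1355)

Crop width = 2558 − 1458 = 1100 px; one third is 366.67 px.
Crop height = 3139 − 463 = 2676 px; one third is 892.00 px.
The top-right point is two-thirds across and one-third down within the crop:
x = 1458 + 2 × 366.67 ≈ 2191; y = 463 + 1 × 892.00 ≈ 1355.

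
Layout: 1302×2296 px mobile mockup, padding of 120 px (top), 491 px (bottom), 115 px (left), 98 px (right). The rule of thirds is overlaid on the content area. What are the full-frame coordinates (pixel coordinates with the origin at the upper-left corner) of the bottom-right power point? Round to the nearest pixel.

Content width = 1302 − 115 − 98 = 1089 px; content height = 2296 − 120 − 491 = 1685 px.
Bottom-right is two-thirds across and two-thirds down within the content area.
x = 115 + 2 × 1089/3 = 115 + 726.00 ≈ 841
y = 120 + 2 × 1685/3 = 120 + 1123.33 ≈ 1243

x = 841 px, y = 1243 px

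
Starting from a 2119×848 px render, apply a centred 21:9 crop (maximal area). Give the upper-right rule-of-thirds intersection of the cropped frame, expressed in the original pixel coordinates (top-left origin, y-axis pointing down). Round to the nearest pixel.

(1389, 283)

2119/848 > 21/9, so the 21:9 crop keeps the full height 848 and trims width to 848 × 21/9 = 1978.67 px.
Left offset = (2119 − 1978.67)/2 = 70.17 px; top offset = 0.
Upper-right is two-thirds across and one-third down within the crop:
x = 70.17 + 2 × 1978.67/3 ≈ 1389; y = 0.00 + 1 × 848.00/3 ≈ 283.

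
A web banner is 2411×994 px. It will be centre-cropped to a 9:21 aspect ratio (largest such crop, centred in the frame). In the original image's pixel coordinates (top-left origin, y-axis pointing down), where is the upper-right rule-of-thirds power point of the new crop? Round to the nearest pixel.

2411/994 > 9/21, so the 9:21 crop keeps the full height 994 and trims width to 994 × 9/21 = 426.00 px.
Left offset = (2411 − 426.00)/2 = 992.50 px; top offset = 0.
Upper-right is two-thirds across and one-third down within the crop:
x = 992.50 + 2 × 426.00/3 ≈ 1277; y = 0.00 + 1 × 994.00/3 ≈ 331.

x = 1277 px, y = 331 px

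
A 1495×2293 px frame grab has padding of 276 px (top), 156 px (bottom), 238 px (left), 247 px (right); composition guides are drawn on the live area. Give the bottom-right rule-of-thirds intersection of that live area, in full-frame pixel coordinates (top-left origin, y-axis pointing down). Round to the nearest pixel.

x = 911 px, y = 1517 px

Content width = 1495 − 238 − 247 = 1010 px; content height = 2293 − 276 − 156 = 1861 px.
Bottom-right is two-thirds across and two-thirds down within the live area.
x = 238 + 2 × 1010/3 = 238 + 673.33 ≈ 911
y = 276 + 2 × 1861/3 = 276 + 1240.67 ≈ 1517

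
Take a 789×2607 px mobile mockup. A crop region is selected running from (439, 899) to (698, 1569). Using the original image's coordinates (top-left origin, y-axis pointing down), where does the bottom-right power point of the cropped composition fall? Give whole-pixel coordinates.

Crop width = 698 − 439 = 259 px; one third is 86.33 px.
Crop height = 1569 − 899 = 670 px; one third is 223.33 px.
The bottom-right point is two-thirds across and two-thirds down within the crop:
x = 439 + 2 × 86.33 ≈ 612; y = 899 + 2 × 223.33 ≈ 1346.

x = 612 px, y = 1346 px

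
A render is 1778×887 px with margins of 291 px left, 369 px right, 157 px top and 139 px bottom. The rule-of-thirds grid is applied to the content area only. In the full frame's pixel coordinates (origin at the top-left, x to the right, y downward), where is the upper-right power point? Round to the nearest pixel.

Content width = 1778 − 291 − 369 = 1118 px; content height = 887 − 157 − 139 = 591 px.
Upper-right is two-thirds across and one-third down within the content area.
x = 291 + 2 × 1118/3 = 291 + 745.33 ≈ 1036
y = 157 + 1 × 591/3 = 157 + 197.00 ≈ 354

(1036, 354)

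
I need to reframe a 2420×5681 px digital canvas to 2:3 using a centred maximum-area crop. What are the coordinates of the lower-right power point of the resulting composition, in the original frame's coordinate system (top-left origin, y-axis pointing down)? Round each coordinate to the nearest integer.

(1613, 3446)

2420/5681 < 2/3, so the 2:3 crop keeps the full width 2420 and trims height to 2420 × 3/2 = 3630.00 px.
Top offset = (5681 − 3630.00)/2 = 1025.50 px; left offset = 0.
Lower-right is two-thirds across and two-thirds down within the crop:
x = 0.00 + 2 × 2420.00/3 ≈ 1613; y = 1025.50 + 2 × 3630.00/3 ≈ 3446.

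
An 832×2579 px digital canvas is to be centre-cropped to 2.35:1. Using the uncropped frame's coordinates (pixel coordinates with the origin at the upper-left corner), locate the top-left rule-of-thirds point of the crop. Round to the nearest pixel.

832/2579 < 2.35/1, so the 2.35:1 crop keeps the full width 832 and trims height to 832 × 1/2.35 = 354.04 px.
Top offset = (2579 − 354.04)/2 = 1112.48 px; left offset = 0.
Top-left is one-third across and one-third down within the crop:
x = 0.00 + 1 × 832.00/3 ≈ 277; y = 1112.48 + 1 × 354.04/3 ≈ 1230.

(277, 1230)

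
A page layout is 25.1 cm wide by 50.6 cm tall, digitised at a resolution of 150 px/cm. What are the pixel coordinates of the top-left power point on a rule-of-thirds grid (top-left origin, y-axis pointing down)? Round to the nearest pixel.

In pixels the canvas is 25.1 × 150 = 3765 wide and 50.6 × 150 = 7590 tall.
The top-left point is one-third across and one-third down:
x = 1 × 3765/3 ≈ 1255; y = 1 × 7590/3 ≈ 2530.

(1255, 2530)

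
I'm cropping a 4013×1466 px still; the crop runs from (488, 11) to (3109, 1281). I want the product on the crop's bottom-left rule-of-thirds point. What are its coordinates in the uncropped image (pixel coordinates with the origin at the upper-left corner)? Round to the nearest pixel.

Crop width = 3109 − 488 = 2621 px; one third is 873.67 px.
Crop height = 1281 − 11 = 1270 px; one third is 423.33 px.
The bottom-left point is one-third across and two-thirds down within the crop:
x = 488 + 1 × 873.67 ≈ 1362; y = 11 + 2 × 423.33 ≈ 858.

(1362, 858)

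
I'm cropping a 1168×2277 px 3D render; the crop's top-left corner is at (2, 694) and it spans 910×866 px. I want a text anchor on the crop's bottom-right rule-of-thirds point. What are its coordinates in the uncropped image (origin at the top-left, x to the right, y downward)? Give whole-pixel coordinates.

x = 609 px, y = 1271 px

One third of the crop width 910 is 303.33 px.
One third of the crop height 866 is 288.67 px.
The bottom-right point is two-thirds across and two-thirds down within the crop:
x = 2 + 2 × 303.33 ≈ 609; y = 694 + 2 × 288.67 ≈ 1271.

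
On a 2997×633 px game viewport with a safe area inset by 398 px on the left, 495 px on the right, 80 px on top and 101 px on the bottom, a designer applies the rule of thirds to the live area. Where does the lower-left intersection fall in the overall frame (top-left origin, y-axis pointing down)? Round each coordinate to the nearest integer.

(1099, 381)

Content width = 2997 − 398 − 495 = 2104 px; content height = 633 − 80 − 101 = 452 px.
Lower-left is one-third across and two-thirds down within the live area.
x = 398 + 1 × 2104/3 = 398 + 701.33 ≈ 1099
y = 80 + 2 × 452/3 = 80 + 301.33 ≈ 381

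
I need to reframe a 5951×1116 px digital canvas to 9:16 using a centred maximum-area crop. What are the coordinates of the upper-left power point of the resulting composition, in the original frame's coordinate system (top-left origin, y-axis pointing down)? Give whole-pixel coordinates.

5951/1116 > 9/16, so the 9:16 crop keeps the full height 1116 and trims width to 1116 × 9/16 = 627.75 px.
Left offset = (5951 − 627.75)/2 = 2661.62 px; top offset = 0.
Upper-left is one-third across and one-third down within the crop:
x = 2661.62 + 1 × 627.75/3 ≈ 2871; y = 0.00 + 1 × 1116.00/3 ≈ 372.

(2871, 372)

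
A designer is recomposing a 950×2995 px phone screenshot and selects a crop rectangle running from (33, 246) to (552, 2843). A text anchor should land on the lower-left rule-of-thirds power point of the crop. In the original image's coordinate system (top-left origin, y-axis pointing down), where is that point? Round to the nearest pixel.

x = 206 px, y = 1977 px

Crop width = 552 − 33 = 519 px; one third is 173.00 px.
Crop height = 2843 − 246 = 2597 px; one third is 865.67 px.
The lower-left point is one-third across and two-thirds down within the crop:
x = 33 + 1 × 173.00 ≈ 206; y = 246 + 2 × 865.67 ≈ 1977.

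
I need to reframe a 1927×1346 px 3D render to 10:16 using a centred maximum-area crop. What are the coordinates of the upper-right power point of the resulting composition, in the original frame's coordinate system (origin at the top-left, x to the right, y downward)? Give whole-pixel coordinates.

x = 1104 px, y = 449 px

1927/1346 > 10/16, so the 10:16 crop keeps the full height 1346 and trims width to 1346 × 10/16 = 841.25 px.
Left offset = (1927 − 841.25)/2 = 542.88 px; top offset = 0.
Upper-right is two-thirds across and one-third down within the crop:
x = 542.88 + 2 × 841.25/3 ≈ 1104; y = 0.00 + 1 × 1346.00/3 ≈ 449.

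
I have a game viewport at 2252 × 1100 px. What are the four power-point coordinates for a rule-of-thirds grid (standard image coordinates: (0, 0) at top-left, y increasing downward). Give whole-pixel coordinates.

One third of 2252 is 750.67; one third of 1100 is 366.67.
Vertical third lines at x = 751 and x = 1501; horizontal third lines at y = 367 and y = 733.

(751, 367), (1501, 367), (751, 733), (1501, 733)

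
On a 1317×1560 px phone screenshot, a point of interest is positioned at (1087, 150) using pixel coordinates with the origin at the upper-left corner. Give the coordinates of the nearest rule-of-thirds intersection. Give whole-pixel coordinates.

(878, 520)

Third lines: x ∈ {439, 878}, y ∈ {520, 1040}.
1087 is closer to x = 878; 150 is closer to y = 520.
So the nearest intersection is the upper-right power point.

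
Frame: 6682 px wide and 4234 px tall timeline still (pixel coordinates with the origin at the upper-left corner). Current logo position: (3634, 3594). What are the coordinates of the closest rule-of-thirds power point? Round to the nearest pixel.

Third lines: x ∈ {2227, 4455}, y ∈ {1411, 2823}.
3634 is closer to x = 4455; 3594 is closer to y = 2823.
So the nearest intersection is the lower-right power point.

x = 4455 px, y = 2823 px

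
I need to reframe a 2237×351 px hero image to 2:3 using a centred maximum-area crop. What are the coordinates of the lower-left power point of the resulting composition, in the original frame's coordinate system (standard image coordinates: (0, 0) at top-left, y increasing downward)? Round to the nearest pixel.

x = 1080 px, y = 234 px

2237/351 > 2/3, so the 2:3 crop keeps the full height 351 and trims width to 351 × 2/3 = 234.00 px.
Left offset = (2237 − 234.00)/2 = 1001.50 px; top offset = 0.
Lower-left is one-third across and two-thirds down within the crop:
x = 1001.50 + 1 × 234.00/3 ≈ 1080; y = 0.00 + 2 × 351.00/3 ≈ 234.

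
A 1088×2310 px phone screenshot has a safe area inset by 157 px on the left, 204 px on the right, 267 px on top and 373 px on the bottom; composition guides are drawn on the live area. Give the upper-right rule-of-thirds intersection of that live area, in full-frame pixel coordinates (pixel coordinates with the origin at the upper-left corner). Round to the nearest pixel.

(642, 824)

Content width = 1088 − 157 − 204 = 727 px; content height = 2310 − 267 − 373 = 1670 px.
Upper-right is two-thirds across and one-third down within the live area.
x = 157 + 2 × 727/3 = 157 + 484.67 ≈ 642
y = 267 + 1 × 1670/3 = 267 + 556.67 ≈ 824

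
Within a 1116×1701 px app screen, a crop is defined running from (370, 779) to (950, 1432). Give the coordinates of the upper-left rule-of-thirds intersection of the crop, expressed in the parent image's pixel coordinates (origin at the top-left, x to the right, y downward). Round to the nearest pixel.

(563, 997)

Crop width = 950 − 370 = 580 px; one third is 193.33 px.
Crop height = 1432 − 779 = 653 px; one third is 217.67 px.
The upper-left point is one-third across and one-third down within the crop:
x = 370 + 1 × 193.33 ≈ 563; y = 779 + 1 × 217.67 ≈ 997.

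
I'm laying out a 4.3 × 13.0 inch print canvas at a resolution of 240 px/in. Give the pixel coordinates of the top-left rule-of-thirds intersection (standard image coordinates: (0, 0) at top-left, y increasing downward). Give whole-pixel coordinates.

(344, 1040)

In pixels the canvas is 4.3 × 240 = 1032 wide and 13.0 × 240 = 3120 tall.
The top-left point is one-third across and one-third down:
x = 1 × 1032/3 ≈ 344; y = 1 × 3120/3 ≈ 1040.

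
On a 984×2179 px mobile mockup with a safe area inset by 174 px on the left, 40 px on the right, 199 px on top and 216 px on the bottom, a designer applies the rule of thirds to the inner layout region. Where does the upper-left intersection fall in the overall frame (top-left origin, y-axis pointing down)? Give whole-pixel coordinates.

(431, 787)

Content width = 984 − 174 − 40 = 770 px; content height = 2179 − 199 − 216 = 1764 px.
Upper-left is one-third across and one-third down within the inner layout region.
x = 174 + 1 × 770/3 = 174 + 256.67 ≈ 431
y = 199 + 1 × 1764/3 = 199 + 588.00 ≈ 787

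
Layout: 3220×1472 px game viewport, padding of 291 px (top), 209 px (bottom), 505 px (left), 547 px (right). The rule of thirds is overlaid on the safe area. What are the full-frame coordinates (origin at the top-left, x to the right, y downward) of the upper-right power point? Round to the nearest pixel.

x = 1950 px, y = 615 px

Content width = 3220 − 505 − 547 = 2168 px; content height = 1472 − 291 − 209 = 972 px.
Upper-right is two-thirds across and one-third down within the safe area.
x = 505 + 2 × 2168/3 = 505 + 1445.33 ≈ 1950
y = 291 + 1 × 972/3 = 291 + 324.00 ≈ 615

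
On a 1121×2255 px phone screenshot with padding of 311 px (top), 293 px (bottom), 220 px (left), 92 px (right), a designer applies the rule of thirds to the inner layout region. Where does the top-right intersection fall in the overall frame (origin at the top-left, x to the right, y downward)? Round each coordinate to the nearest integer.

x = 759 px, y = 861 px

Content width = 1121 − 220 − 92 = 809 px; content height = 2255 − 311 − 293 = 1651 px.
Top-right is two-thirds across and one-third down within the inner layout region.
x = 220 + 2 × 809/3 = 220 + 539.33 ≈ 759
y = 311 + 1 × 1651/3 = 311 + 550.33 ≈ 861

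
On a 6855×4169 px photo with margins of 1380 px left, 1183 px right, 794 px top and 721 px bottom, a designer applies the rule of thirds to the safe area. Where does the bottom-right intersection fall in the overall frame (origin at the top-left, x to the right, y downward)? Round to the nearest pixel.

x = 4241 px, y = 2563 px

Content width = 6855 − 1380 − 1183 = 4292 px; content height = 4169 − 794 − 721 = 2654 px.
Bottom-right is two-thirds across and two-thirds down within the safe area.
x = 1380 + 2 × 4292/3 = 1380 + 2861.33 ≈ 4241
y = 794 + 2 × 2654/3 = 794 + 1769.33 ≈ 2563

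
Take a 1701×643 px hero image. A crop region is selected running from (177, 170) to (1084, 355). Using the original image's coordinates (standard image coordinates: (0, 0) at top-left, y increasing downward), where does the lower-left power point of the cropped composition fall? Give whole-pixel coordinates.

x = 479 px, y = 293 px

Crop width = 1084 − 177 = 907 px; one third is 302.33 px.
Crop height = 355 − 170 = 185 px; one third is 61.67 px.
The lower-left point is one-third across and two-thirds down within the crop:
x = 177 + 1 × 302.33 ≈ 479; y = 170 + 2 × 61.67 ≈ 293.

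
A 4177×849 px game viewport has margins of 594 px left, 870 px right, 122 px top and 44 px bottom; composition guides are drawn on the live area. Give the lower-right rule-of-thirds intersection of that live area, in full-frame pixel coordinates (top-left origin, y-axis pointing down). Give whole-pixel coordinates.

x = 2403 px, y = 577 px

Content width = 4177 − 594 − 870 = 2713 px; content height = 849 − 122 − 44 = 683 px.
Lower-right is two-thirds across and two-thirds down within the live area.
x = 594 + 2 × 2713/3 = 594 + 1808.67 ≈ 2403
y = 122 + 2 × 683/3 = 122 + 455.33 ≈ 577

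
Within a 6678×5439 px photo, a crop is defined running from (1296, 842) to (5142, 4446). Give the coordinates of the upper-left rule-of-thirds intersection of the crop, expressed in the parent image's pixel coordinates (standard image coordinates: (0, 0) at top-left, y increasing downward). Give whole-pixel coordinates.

(2578, 2043)

Crop width = 5142 − 1296 = 3846 px; one third is 1282.00 px.
Crop height = 4446 − 842 = 3604 px; one third is 1201.33 px.
The upper-left point is one-third across and one-third down within the crop:
x = 1296 + 1 × 1282.00 ≈ 2578; y = 842 + 1 × 1201.33 ≈ 2043.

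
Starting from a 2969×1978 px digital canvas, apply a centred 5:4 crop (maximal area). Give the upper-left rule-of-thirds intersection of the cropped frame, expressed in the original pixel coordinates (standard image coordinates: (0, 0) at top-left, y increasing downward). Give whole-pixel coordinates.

x = 1072 px, y = 659 px

2969/1978 > 5/4, so the 5:4 crop keeps the full height 1978 and trims width to 1978 × 5/4 = 2472.50 px.
Left offset = (2969 − 2472.50)/2 = 248.25 px; top offset = 0.
Upper-left is one-third across and one-third down within the crop:
x = 248.25 + 1 × 2472.50/3 ≈ 1072; y = 0.00 + 1 × 1978.00/3 ≈ 659.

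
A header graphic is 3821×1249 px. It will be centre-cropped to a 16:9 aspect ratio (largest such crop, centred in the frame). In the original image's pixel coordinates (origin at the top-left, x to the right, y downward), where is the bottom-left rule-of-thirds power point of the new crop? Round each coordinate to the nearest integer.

x = 1540 px, y = 833 px

3821/1249 > 16/9, so the 16:9 crop keeps the full height 1249 and trims width to 1249 × 16/9 = 2220.44 px.
Left offset = (3821 − 2220.44)/2 = 800.28 px; top offset = 0.
Bottom-left is one-third across and two-thirds down within the crop:
x = 800.28 + 1 × 2220.44/3 ≈ 1540; y = 0.00 + 2 × 1249.00/3 ≈ 833.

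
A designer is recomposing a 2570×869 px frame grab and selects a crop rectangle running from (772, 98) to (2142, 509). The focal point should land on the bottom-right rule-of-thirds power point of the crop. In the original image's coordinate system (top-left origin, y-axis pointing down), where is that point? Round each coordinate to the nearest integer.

Crop width = 2142 − 772 = 1370 px; one third is 456.67 px.
Crop height = 509 − 98 = 411 px; one third is 137.00 px.
The bottom-right point is two-thirds across and two-thirds down within the crop:
x = 772 + 2 × 456.67 ≈ 1685; y = 98 + 2 × 137.00 ≈ 372.

x = 1685 px, y = 372 px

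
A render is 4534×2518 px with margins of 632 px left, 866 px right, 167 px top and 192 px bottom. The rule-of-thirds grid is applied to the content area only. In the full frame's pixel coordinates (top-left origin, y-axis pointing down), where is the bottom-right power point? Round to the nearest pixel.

x = 2656 px, y = 1606 px

Content width = 4534 − 632 − 866 = 3036 px; content height = 2518 − 167 − 192 = 2159 px.
Bottom-right is two-thirds across and two-thirds down within the content area.
x = 632 + 2 × 3036/3 = 632 + 2024.00 ≈ 2656
y = 167 + 2 × 2159/3 = 167 + 1439.33 ≈ 1606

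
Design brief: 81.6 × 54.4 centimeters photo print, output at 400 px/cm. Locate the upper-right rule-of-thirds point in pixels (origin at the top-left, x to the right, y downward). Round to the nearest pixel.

x = 21760 px, y = 7253 px

In pixels the canvas is 81.6 × 400 = 32640 wide and 54.4 × 400 = 21760 tall.
The upper-right point is two-thirds across and one-third down:
x = 2 × 32640/3 ≈ 21760; y = 1 × 21760/3 ≈ 7253.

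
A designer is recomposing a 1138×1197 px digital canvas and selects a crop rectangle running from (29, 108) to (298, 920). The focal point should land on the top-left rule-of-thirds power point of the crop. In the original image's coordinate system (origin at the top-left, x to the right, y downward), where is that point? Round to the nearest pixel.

x = 119 px, y = 379 px

Crop width = 298 − 29 = 269 px; one third is 89.67 px.
Crop height = 920 − 108 = 812 px; one third is 270.67 px.
The top-left point is one-third across and one-third down within the crop:
x = 29 + 1 × 89.67 ≈ 119; y = 108 + 1 × 270.67 ≈ 379.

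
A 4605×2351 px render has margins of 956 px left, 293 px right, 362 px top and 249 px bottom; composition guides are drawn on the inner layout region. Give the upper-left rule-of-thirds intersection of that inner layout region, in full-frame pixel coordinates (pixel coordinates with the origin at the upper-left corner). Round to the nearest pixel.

Content width = 4605 − 956 − 293 = 3356 px; content height = 2351 − 362 − 249 = 1740 px.
Upper-left is one-third across and one-third down within the inner layout region.
x = 956 + 1 × 3356/3 = 956 + 1118.67 ≈ 2075
y = 362 + 1 × 1740/3 = 362 + 580.00 ≈ 942

x = 2075 px, y = 942 px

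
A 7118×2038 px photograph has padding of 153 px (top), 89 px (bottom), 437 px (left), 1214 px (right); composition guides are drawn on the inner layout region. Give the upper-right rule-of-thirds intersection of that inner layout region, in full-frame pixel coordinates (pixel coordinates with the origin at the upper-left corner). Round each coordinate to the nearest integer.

x = 4082 px, y = 752 px

Content width = 7118 − 437 − 1214 = 5467 px; content height = 2038 − 153 − 89 = 1796 px.
Upper-right is two-thirds across and one-third down within the inner layout region.
x = 437 + 2 × 5467/3 = 437 + 3644.67 ≈ 4082
y = 153 + 1 × 1796/3 = 153 + 598.67 ≈ 752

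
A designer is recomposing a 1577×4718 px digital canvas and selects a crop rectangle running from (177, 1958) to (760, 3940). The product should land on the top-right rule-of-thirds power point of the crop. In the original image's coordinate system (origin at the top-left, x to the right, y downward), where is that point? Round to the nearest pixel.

Crop width = 760 − 177 = 583 px; one third is 194.33 px.
Crop height = 3940 − 1958 = 1982 px; one third is 660.67 px.
The top-right point is two-thirds across and one-third down within the crop:
x = 177 + 2 × 194.33 ≈ 566; y = 1958 + 1 × 660.67 ≈ 2619.

(566, 2619)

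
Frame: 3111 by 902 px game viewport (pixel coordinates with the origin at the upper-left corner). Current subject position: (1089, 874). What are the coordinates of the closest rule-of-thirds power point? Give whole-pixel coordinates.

Third lines: x ∈ {1037, 2074}, y ∈ {301, 601}.
1089 is closer to x = 1037; 874 is closer to y = 601.
So the nearest intersection is the lower-left power point.

x = 1037 px, y = 601 px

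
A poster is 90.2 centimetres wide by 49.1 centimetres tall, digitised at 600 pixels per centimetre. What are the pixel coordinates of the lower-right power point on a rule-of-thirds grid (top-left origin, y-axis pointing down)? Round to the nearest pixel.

(36080, 19640)

In pixels the canvas is 90.2 × 600 = 54120 wide and 49.1 × 600 = 29460 tall.
The lower-right point is two-thirds across and two-thirds down:
x = 2 × 54120/3 ≈ 36080; y = 2 × 29460/3 ≈ 19640.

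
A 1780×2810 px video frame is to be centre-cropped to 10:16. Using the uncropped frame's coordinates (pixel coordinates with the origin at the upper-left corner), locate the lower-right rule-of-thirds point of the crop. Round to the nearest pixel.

1780/2810 > 10/16, so the 10:16 crop keeps the full height 2810 and trims width to 2810 × 10/16 = 1756.25 px.
Left offset = (1780 − 1756.25)/2 = 11.88 px; top offset = 0.
Lower-right is two-thirds across and two-thirds down within the crop:
x = 11.88 + 2 × 1756.25/3 ≈ 1183; y = 0.00 + 2 × 2810.00/3 ≈ 1873.

(1183, 1873)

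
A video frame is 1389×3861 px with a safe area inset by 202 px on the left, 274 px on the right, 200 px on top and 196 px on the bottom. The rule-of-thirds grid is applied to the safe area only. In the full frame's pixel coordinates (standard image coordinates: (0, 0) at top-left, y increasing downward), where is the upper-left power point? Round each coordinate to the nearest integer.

(506, 1355)

Content width = 1389 − 202 − 274 = 913 px; content height = 3861 − 200 − 196 = 3465 px.
Upper-left is one-third across and one-third down within the safe area.
x = 202 + 1 × 913/3 = 202 + 304.33 ≈ 506
y = 200 + 1 × 3465/3 = 200 + 1155.00 ≈ 1355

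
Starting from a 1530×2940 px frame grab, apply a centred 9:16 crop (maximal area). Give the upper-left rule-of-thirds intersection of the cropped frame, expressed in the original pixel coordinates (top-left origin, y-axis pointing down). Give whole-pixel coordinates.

x = 510 px, y = 1017 px

1530/2940 < 9/16, so the 9:16 crop keeps the full width 1530 and trims height to 1530 × 16/9 = 2720.00 px.
Top offset = (2940 − 2720.00)/2 = 110.00 px; left offset = 0.
Upper-left is one-third across and one-third down within the crop:
x = 0.00 + 1 × 1530.00/3 ≈ 510; y = 110.00 + 1 × 2720.00/3 ≈ 1017.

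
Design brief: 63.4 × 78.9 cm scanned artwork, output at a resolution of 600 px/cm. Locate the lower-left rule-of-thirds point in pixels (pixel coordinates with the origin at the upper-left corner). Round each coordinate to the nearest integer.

(12680, 31560)

In pixels the canvas is 63.4 × 600 = 38040 wide and 78.9 × 600 = 47340 tall.
The lower-left point is one-third across and two-thirds down:
x = 1 × 38040/3 ≈ 12680; y = 2 × 47340/3 ≈ 31560.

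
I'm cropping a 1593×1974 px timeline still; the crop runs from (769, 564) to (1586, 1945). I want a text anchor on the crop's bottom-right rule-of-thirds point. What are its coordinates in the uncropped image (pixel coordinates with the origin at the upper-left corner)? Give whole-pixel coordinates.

(1314, 1485)

Crop width = 1586 − 769 = 817 px; one third is 272.33 px.
Crop height = 1945 − 564 = 1381 px; one third is 460.33 px.
The bottom-right point is two-thirds across and two-thirds down within the crop:
x = 769 + 2 × 272.33 ≈ 1314; y = 564 + 2 × 460.33 ≈ 1485.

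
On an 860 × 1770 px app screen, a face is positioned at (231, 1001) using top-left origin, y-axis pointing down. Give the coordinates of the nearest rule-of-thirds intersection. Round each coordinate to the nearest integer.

Third lines: x ∈ {287, 573}, y ∈ {590, 1180}.
231 is closer to x = 287; 1001 is closer to y = 1180.
So the nearest intersection is the lower-left power point.

(287, 1180)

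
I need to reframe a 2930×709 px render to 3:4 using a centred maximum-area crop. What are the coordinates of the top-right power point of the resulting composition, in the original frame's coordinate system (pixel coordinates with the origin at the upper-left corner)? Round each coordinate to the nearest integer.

2930/709 > 3/4, so the 3:4 crop keeps the full height 709 and trims width to 709 × 3/4 = 531.75 px.
Left offset = (2930 − 531.75)/2 = 1199.12 px; top offset = 0.
Top-right is two-thirds across and one-third down within the crop:
x = 1199.12 + 2 × 531.75/3 ≈ 1554; y = 0.00 + 1 × 709.00/3 ≈ 236.

(1554, 236)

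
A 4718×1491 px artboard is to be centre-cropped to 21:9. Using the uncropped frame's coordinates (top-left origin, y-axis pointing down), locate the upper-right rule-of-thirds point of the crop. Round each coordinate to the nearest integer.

4718/1491 > 21/9, so the 21:9 crop keeps the full height 1491 and trims width to 1491 × 21/9 = 3479.00 px.
Left offset = (4718 − 3479.00)/2 = 619.50 px; top offset = 0.
Upper-right is two-thirds across and one-third down within the crop:
x = 619.50 + 2 × 3479.00/3 ≈ 2939; y = 0.00 + 1 × 1491.00/3 ≈ 497.

x = 2939 px, y = 497 px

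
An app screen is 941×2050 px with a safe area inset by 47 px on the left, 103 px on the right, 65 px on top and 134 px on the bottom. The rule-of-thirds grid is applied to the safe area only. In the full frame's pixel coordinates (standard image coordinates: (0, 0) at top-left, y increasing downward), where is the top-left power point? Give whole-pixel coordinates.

(311, 682)

Content width = 941 − 47 − 103 = 791 px; content height = 2050 − 65 − 134 = 1851 px.
Top-left is one-third across and one-third down within the safe area.
x = 47 + 1 × 791/3 = 47 + 263.67 ≈ 311
y = 65 + 1 × 1851/3 = 65 + 617.00 ≈ 682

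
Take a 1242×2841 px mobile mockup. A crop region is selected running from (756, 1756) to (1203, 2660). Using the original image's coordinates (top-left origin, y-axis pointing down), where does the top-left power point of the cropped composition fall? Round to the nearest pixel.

x = 905 px, y = 2057 px

Crop width = 1203 − 756 = 447 px; one third is 149.00 px.
Crop height = 2660 − 1756 = 904 px; one third is 301.33 px.
The top-left point is one-third across and one-third down within the crop:
x = 756 + 1 × 149.00 ≈ 905; y = 1756 + 1 × 301.33 ≈ 2057.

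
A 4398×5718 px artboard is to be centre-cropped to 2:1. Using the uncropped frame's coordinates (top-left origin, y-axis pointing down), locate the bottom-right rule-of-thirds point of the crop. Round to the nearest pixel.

x = 2932 px, y = 3226 px

4398/5718 < 2/1, so the 2:1 crop keeps the full width 4398 and trims height to 4398 × 1/2 = 2199.00 px.
Top offset = (5718 − 2199.00)/2 = 1759.50 px; left offset = 0.
Bottom-right is two-thirds across and two-thirds down within the crop:
x = 0.00 + 2 × 4398.00/3 ≈ 2932; y = 1759.50 + 2 × 2199.00/3 ≈ 3226.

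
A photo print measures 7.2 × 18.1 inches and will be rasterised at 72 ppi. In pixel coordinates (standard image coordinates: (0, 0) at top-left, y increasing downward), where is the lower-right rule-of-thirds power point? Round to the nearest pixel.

(346, 869)

In pixels the canvas is 7.2 × 72 = 518.4 wide and 18.1 × 72 = 1303.2 tall.
The lower-right point is two-thirds across and two-thirds down:
x = 2 × 518.4/3 ≈ 346; y = 2 × 1303.2/3 ≈ 869.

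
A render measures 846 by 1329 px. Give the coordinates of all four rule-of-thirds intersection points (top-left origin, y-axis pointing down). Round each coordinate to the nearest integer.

One third of 846 is 282; one third of 1329 is 443.
Vertical third lines at x = 282 and x = 564; horizontal third lines at y = 443 and y = 886.

(282, 443), (564, 443), (282, 886), (564, 886)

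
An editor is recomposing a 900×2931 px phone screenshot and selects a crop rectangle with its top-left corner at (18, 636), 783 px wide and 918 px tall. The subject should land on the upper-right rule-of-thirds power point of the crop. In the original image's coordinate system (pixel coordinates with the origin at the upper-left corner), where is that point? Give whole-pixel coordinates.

One third of the crop width 783 is 261.00 px.
One third of the crop height 918 is 306.00 px.
The upper-right point is two-thirds across and one-third down within the crop:
x = 18 + 2 × 261.00 ≈ 540; y = 636 + 1 × 306.00 ≈ 942.

(540, 942)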